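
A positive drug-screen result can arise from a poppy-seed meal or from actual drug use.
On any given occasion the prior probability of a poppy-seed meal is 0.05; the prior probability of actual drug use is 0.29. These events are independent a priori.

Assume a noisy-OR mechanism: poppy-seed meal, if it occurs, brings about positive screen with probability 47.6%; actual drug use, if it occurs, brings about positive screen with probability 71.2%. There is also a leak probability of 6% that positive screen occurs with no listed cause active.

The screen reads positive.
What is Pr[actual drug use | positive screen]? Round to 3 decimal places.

Under noisy-OR, P(positive screen | causes) = 1 − (1−0.06)·∏(1−qᵢ) over the active causes.
P(positive screen) = 0.06·0.95·0.71 + 0.72928·0.95·0.29 + 0.50744·0.05·0.71 + 0.858143·0.05·0.29 = 0.040470 + 0.200917 + 0.018014 + 0.012443 = 0.271844
Of this, 0.213360 comes from 0.200917 + 0.012443 (the actual drug use=true cases).
Hence the posterior is 0.213360/0.271844 ≈ 0.785.

Pr[actual drug use | positive screen] ≈ 0.785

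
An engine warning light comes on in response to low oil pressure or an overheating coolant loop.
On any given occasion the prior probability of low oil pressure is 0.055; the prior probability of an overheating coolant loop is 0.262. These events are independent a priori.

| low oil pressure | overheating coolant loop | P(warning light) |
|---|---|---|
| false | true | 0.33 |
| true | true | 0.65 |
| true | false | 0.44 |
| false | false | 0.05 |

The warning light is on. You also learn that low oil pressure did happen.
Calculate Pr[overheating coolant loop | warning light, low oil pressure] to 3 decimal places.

Pr[overheating coolant loop | warning light, low oil pressure] ≈ 0.344

Weight on overheating coolant loop=true, given the evidence: 0.65·0.262 = 0.170300
Denominator P(warning light | low oil pressure): 0.44·0.738 + 0.65·0.262 = 0.495020
Posterior = 0.170300 / 0.495020 ≈ 0.344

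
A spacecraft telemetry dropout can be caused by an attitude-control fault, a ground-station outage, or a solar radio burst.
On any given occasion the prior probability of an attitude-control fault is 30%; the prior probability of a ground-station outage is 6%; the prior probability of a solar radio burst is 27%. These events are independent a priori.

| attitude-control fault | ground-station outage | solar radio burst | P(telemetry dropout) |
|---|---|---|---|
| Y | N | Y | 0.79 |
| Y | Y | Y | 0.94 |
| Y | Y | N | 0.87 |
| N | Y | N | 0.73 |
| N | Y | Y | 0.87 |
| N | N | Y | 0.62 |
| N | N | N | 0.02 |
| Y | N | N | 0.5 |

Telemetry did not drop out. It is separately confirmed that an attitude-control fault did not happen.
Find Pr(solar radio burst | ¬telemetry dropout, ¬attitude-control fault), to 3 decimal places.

P(¬telemetry dropout | ¬attitude-control fault) = 0.98·0.94·0.73 + 0.38·0.94·0.27 + 0.27·0.06·0.73 + 0.13·0.06·0.27 = 0.672476 + 0.096444 + 0.011826 + 0.002106 = 0.782852
Of this, 0.098550 comes from 0.096444 + 0.002106 (the solar radio burst=true cases).
So P(solar radio burst | ¬telemetry dropout, ¬attitude-control fault) = 0.098550/0.782852 ≈ 0.126.

Pr(solar radio burst | ¬telemetry dropout, ¬attitude-control fault) ≈ 0.126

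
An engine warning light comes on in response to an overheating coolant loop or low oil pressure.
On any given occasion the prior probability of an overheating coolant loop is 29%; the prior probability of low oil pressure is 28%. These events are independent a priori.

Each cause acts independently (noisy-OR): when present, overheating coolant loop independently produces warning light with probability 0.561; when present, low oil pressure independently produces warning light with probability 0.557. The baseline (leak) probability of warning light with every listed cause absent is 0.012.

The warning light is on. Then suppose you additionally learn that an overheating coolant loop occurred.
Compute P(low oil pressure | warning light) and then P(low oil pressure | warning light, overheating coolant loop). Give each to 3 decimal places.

Under noisy-OR, P(warning light | causes) = 1 − (1−0.012)·∏(1−qᵢ) over the active causes.
For the numerator, keep only low oil pressure=true terms: 0.111788 + 0.065598 = 0.177386
Denominator P(warning light): 0.012*0.71*0.72 + 0.562316*0.71*0.28 + 0.566268*0.29*0.72 + 0.807857*0.29*0.28 = 0.301757
Posterior = 0.177386 / 0.301757 ≈ 0.588

With the extra evidence:
P(warning light | overheating coolant loop) = 0.566268·0.72 + 0.807857·0.28 = 0.407713 + 0.226200 = 0.633913
Of this, 0.226200 comes from 0.807857·0.28 (the low oil pressure=true cases).
P(low oil pressure | warning light, overheating coolant loop) = 0.226200 / 0.633913 ≈ 0.357
Conditioning on overheating coolant loop lowers the posterior on low oil pressure: the classic explaining-away effect in a common-effect structure.

P(low oil pressure | warning light) ≈ 0.588; P(low oil pressure | warning light, overheating coolant loop) ≈ 0.357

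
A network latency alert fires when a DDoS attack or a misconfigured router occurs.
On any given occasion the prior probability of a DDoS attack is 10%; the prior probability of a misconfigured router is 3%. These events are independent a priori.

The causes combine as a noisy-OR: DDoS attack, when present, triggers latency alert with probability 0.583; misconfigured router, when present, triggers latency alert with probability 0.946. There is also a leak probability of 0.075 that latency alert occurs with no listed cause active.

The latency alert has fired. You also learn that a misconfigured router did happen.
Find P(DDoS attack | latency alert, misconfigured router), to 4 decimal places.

P(DDoS attack | latency alert, misconfigured router) ≈ 0.1028

Under noisy-OR, P(latency alert | causes) = 1 − (1−0.075)·∏(1−qᵢ) over the active causes.
P(latency alert | misconfigured router) = 0.95005*0.9 + 0.979171*0.1 = 0.855045 + 0.097917 = 0.952962
The DDoS attack-present share is 0.979171*0.1 = 0.097917.
Hence the posterior is 0.097917/0.952962 ≈ 0.1028.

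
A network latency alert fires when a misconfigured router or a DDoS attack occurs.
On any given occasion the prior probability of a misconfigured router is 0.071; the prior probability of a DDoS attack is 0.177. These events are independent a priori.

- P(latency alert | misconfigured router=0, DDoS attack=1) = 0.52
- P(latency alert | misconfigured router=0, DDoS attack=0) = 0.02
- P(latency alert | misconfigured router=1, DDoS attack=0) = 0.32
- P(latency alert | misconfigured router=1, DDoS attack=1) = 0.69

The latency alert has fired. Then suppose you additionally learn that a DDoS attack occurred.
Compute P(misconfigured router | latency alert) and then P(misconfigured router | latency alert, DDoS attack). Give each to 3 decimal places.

For the numerator, keep only misconfigured router=true terms: 0.018699 + 0.008671 = 0.027370
Denominator P(latency alert): 0.02*0.929*0.823 + 0.52*0.929*0.177 + 0.32*0.071*0.823 + 0.69*0.071*0.177 = 0.128166
Posterior = 0.027370 / 0.128166 ≈ 0.214

Now also conditioning on DDoS attack=true:
Numerator (weight on configurations with misconfigured router): 0.69·0.071 = 0.048990
The normalizing constant is 0.52·0.929 + 0.69·0.071 = 0.532070
Posterior = 0.048990 / 0.532070 ≈ 0.092
The drop from 0.214 to 0.092 is the explaining-away (discounting) effect.

P(misconfigured router | latency alert) ≈ 0.214; P(misconfigured router | latency alert, DDoS attack) ≈ 0.092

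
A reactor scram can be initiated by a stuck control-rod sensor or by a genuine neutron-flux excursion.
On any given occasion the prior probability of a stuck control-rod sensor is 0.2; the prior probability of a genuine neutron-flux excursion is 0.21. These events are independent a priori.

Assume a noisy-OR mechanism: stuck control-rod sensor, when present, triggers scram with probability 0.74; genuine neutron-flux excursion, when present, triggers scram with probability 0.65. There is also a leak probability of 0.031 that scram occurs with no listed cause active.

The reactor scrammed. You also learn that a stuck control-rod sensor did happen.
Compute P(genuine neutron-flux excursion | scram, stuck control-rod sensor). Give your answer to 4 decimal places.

Under noisy-OR, P(scram | causes) = 1 − (1−0.031)·∏(1−qᵢ) over the active causes.
P(scram | stuck control-rod sensor) = 0.74806×0.79 + 0.911821×0.21 = 0.590967 + 0.191482 = 0.782449
Restricting to configurations with genuine neutron-flux excursion present: 0.911821×0.21 = 0.191482.
P(genuine neutron-flux excursion | scram, stuck control-rod sensor) = 0.191482 / 0.782449 ≈ 0.2447

P(genuine neutron-flux excursion | scram, stuck control-rod sensor) ≈ 0.2447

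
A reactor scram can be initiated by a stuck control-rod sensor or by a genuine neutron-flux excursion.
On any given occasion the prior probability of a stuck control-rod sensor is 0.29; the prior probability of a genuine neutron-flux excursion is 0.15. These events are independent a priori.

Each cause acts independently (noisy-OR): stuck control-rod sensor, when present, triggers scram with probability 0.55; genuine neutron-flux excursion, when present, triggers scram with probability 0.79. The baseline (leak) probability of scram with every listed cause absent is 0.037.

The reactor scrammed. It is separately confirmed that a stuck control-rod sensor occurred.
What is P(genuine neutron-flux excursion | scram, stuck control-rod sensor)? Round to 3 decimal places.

Under noisy-OR, P(scram | causes) = 1 − (1−0.037)·∏(1−qᵢ) over the active causes.
Numerator (weight on configurations with genuine neutron-flux excursion): 0.908996·0.15 = 0.136349
Denominator P(scram | stuck control-rod sensor): 0.56665·0.85 + 0.908996·0.15 = 0.618001
Posterior = 0.136349 / 0.618001 ≈ 0.221

P(genuine neutron-flux excursion | scram, stuck control-rod sensor) ≈ 0.221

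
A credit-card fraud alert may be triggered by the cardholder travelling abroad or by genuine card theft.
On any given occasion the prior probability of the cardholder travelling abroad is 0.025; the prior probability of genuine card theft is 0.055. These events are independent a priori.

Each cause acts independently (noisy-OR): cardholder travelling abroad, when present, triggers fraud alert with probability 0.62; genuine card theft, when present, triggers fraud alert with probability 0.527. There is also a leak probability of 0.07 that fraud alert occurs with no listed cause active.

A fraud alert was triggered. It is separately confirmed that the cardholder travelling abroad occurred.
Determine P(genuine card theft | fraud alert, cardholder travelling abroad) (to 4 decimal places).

Under noisy-OR, P(fraud alert | causes) = 1 − (1−0.07)·∏(1−qᵢ) over the active causes.
P(fraud alert | cardholder travelling abroad) = 0.6466×0.945 + 0.832842×0.055 = 0.611037 + 0.045806 = 0.656843
Restricting to configurations with genuine card theft present: 0.832842×0.055 = 0.045806.
Hence the posterior is 0.045806/0.656843 ≈ 0.0697.

P(genuine card theft | fraud alert, cardholder travelling abroad) ≈ 0.0697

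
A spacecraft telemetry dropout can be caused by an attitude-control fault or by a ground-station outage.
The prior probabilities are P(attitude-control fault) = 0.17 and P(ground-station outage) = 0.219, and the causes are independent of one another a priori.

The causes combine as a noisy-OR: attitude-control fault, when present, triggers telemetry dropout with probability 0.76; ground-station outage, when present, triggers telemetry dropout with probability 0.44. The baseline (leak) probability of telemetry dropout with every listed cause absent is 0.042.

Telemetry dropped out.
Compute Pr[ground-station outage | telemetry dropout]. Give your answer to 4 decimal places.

Under noisy-OR, P(telemetry dropout | causes) = 1 − (1−0.042)·∏(1−qᵢ) over the active causes.
Weight on ground-station outage=true, given the evidence: 0.084254 + 0.032436 = 0.116690
Normalizer over all consistent configurations: 0.042×0.83×0.781 + 0.46352×0.83×0.219 + 0.77008×0.17×0.781 + 0.871245×0.17×0.219 = 0.246160
Posterior = 0.116690 / 0.246160 ≈ 0.4740

Pr[ground-station outage | telemetry dropout] ≈ 0.4740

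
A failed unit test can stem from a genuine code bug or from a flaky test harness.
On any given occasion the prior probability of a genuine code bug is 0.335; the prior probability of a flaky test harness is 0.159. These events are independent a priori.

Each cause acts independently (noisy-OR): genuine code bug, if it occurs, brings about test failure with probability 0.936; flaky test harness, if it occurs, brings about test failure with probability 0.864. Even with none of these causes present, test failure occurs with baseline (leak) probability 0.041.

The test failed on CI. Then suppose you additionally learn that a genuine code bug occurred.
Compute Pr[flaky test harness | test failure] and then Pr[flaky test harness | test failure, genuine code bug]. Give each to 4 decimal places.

Under noisy-OR, P(test failure | causes) = 1 − (1−0.041)·∏(1−qᵢ) over the active causes.
P(test failure) = 0.041×0.665×0.841 + 0.869576×0.665×0.159 + 0.938624×0.335×0.841 + 0.991653×0.335×0.159 = 0.022930 + 0.091945 + 0.264443 + 0.052820 = 0.432138
Restricting to configurations with flaky test harness present: 0.091945 + 0.052820 = 0.144765.
P(flaky test harness | test failure) = 0.144765 / 0.432138 ≈ 0.3350

With the extra evidence:
P(test failure | genuine code bug) = 0.938624·0.841 + 0.991653·0.159 = 0.789383 + 0.157673 = 0.947056
Restricting to configurations with flaky test harness present: 0.991653·0.159 = 0.157673.
So P(flaky test harness | test failure, genuine code bug) = 0.157673/0.947056 ≈ 0.1665.

Pr[flaky test harness | test failure] ≈ 0.3350; Pr[flaky test harness | test failure, genuine code bug] ≈ 0.1665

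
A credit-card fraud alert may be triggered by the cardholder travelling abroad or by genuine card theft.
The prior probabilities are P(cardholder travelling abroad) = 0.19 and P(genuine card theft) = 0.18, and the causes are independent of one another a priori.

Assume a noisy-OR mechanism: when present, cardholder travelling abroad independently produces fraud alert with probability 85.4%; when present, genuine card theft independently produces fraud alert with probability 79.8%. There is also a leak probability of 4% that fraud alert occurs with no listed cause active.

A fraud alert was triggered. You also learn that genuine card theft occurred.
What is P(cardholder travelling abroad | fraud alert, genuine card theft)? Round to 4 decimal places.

P(cardholder travelling abroad | fraud alert, genuine card theft) ≈ 0.2204

Under noisy-OR, P(fraud alert | causes) = 1 − (1−0.04)·∏(1−qᵢ) over the active causes.
P(fraud alert | genuine card theft) = 0.80608*0.81 + 0.971688*0.19 = 0.652925 + 0.184621 = 0.837546
The cardholder travelling abroad-present share is 0.971688*0.19 = 0.184621.
Hence the posterior is 0.184621/0.837546 ≈ 0.2204.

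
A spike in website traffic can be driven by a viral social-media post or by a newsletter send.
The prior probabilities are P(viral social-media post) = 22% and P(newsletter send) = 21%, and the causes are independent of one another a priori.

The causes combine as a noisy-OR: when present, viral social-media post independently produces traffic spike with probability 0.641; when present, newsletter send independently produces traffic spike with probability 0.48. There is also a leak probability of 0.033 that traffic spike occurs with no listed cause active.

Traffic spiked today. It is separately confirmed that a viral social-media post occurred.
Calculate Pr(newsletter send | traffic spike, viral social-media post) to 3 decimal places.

Under noisy-OR, P(traffic spike | causes) = 1 − (1−0.033)·∏(1−qᵢ) over the active causes.
By total probability over both values of newsletter send:
  P(traffic spike | viral social-media post) = 0.652847×0.79 + 0.81948×0.21
        = 0.515749 + 0.172091 = 0.687840
The terms with newsletter send present sum to 0.172091, so
  P(newsletter send | traffic spike, viral social-media post) = 0.172091 / 0.687840 ≈ 0.250

Pr(newsletter send | traffic spike, viral social-media post) ≈ 0.250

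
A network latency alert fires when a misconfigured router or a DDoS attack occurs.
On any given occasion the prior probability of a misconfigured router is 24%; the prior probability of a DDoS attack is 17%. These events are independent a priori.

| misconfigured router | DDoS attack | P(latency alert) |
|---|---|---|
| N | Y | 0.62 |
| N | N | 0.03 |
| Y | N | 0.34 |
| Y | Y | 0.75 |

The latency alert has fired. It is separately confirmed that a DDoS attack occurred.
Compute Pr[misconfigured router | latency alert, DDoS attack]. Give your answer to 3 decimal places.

For the numerator, keep only misconfigured router=true terms: 0.75*0.24 = 0.180000
Denominator P(latency alert | DDoS attack): 0.62*0.76 + 0.75*0.24 = 0.651200
Posterior = 0.180000 / 0.651200 ≈ 0.276

Pr[misconfigured router | latency alert, DDoS attack] ≈ 0.276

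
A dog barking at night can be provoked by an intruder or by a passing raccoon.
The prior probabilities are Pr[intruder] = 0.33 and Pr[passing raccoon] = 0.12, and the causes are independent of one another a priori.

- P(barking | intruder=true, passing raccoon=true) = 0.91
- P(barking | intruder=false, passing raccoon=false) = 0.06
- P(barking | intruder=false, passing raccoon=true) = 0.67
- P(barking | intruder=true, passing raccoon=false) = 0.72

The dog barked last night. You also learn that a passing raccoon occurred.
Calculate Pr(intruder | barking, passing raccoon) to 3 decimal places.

Pr(intruder | barking, passing raccoon) ≈ 0.401

P(barking | passing raccoon) = 0.67×0.67 + 0.91×0.33 = 0.448900 + 0.300300 = 0.749200
The intruder-present share is 0.91×0.33 = 0.300300.
P(intruder | barking, passing raccoon) = 0.300300 / 0.749200 ≈ 0.401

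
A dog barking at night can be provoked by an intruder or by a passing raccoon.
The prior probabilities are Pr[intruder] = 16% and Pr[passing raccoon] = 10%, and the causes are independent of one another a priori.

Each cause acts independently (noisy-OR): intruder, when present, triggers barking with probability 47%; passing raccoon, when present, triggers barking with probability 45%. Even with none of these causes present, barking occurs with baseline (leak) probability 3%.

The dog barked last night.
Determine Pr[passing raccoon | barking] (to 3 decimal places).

Under noisy-OR, P(barking | causes) = 1 − (1−0.03)·∏(1−qᵢ) over the active causes.
By total probability over the 4 (intruder, passing raccoon) configurations:
  P(barking) = 0.03·0.84·0.9 + 0.4665·0.84·0.1 + 0.4859·0.16·0.9 + 0.717245·0.16·0.1
        = 0.022680 + 0.039186 + 0.069970 + 0.011476 = 0.143312
Keeping only the passing raccoon-present terms gives 0.050662, so
  P(passing raccoon | barking) = 0.050662 / 0.143312 ≈ 0.354

Pr[passing raccoon | barking] ≈ 0.354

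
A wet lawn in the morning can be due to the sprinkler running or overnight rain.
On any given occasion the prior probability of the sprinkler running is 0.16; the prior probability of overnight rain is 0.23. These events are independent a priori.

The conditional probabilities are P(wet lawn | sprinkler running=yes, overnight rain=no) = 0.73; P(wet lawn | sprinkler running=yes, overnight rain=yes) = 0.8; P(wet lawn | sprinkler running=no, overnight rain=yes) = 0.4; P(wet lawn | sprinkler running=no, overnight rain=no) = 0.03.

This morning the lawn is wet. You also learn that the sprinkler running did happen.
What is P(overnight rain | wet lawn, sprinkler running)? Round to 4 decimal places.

P(overnight rain | wet lawn, sprinkler running) ≈ 0.2466

Enumerate both values of overnight rain and weight by the priors:
  P(wet lawn | sprinkler running) = 0.73×0.77 + 0.8×0.23
        = 0.562100 + 0.184000 = 0.746100
The terms with overnight rain present sum to 0.184000, so
  P(overnight rain | wet lawn, sprinkler running) = 0.184000 / 0.746100 ≈ 0.2466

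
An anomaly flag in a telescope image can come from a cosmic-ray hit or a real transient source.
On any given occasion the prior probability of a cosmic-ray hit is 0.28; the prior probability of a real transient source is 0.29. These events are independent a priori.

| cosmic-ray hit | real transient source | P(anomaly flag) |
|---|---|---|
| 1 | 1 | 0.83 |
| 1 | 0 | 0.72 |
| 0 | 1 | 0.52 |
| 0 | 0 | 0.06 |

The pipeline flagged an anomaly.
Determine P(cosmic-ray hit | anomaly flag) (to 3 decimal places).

P(cosmic-ray hit | anomaly flag) ≈ 0.602

Weight on cosmic-ray hit=true, given the evidence: 0.143136 + 0.067396 = 0.210532
Denominator P(anomaly flag): 0.06·0.72·0.71 + 0.52·0.72·0.29 + 0.72·0.28·0.71 + 0.83·0.28·0.29 = 0.349780
P(cosmic-ray hit | anomaly flag) = 0.210532/0.349780 ≈ 0.602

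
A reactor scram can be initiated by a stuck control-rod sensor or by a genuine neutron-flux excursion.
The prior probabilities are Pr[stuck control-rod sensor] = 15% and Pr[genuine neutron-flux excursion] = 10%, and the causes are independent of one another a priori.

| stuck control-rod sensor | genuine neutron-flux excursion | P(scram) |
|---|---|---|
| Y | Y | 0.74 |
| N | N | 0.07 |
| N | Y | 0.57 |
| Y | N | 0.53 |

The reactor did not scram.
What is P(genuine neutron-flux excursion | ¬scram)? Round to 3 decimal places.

P(genuine neutron-flux excursion | ¬scram) ≈ 0.050

P(¬scram) = 0.93*0.85*0.9 + 0.43*0.85*0.1 + 0.47*0.15*0.9 + 0.26*0.15*0.1 = 0.711450 + 0.036550 + 0.063450 + 0.003900 = 0.815350
The genuine neutron-flux excursion-present share is 0.036550 + 0.003900 = 0.040450.
So P(genuine neutron-flux excursion | ¬scram) = 0.040450/0.815350 ≈ 0.050.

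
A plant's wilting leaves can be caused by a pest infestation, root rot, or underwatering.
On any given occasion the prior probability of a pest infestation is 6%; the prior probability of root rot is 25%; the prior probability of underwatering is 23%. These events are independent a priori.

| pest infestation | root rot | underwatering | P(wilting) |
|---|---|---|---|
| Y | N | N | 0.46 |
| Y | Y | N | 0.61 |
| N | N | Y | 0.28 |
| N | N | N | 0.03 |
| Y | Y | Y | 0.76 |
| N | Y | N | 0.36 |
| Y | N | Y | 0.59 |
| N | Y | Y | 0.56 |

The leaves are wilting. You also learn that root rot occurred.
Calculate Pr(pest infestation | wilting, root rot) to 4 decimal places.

Enumerate the 4 (pest infestation, underwatering) configurations and weight by the priors:
  P(wilting | root rot) = 0.36*0.94*0.77 + 0.56*0.94*0.23 + 0.61*0.06*0.77 + 0.76*0.06*0.23
        = 0.260568 + 0.121072 + 0.028182 + 0.010488 = 0.420310
The terms with pest infestation present sum to 0.038670, so
  P(pest infestation | wilting, root rot) = 0.038670 / 0.420310 ≈ 0.0920

Pr(pest infestation | wilting, root rot) ≈ 0.0920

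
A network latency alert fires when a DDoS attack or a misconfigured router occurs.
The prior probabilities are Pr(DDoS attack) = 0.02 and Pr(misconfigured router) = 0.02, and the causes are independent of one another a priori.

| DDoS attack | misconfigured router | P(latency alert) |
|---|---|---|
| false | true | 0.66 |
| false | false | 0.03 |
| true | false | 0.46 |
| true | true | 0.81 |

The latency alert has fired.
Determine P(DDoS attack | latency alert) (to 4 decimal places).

P(latency alert) = 0.03*0.98*0.98 + 0.66*0.98*0.02 + 0.46*0.02*0.98 + 0.81*0.02*0.02 = 0.028812 + 0.012936 + 0.009016 + 0.000324 = 0.051088
The DDoS attack-present share is 0.009016 + 0.000324 = 0.009340.
So P(DDoS attack | latency alert) = 0.009340/0.051088 ≈ 0.1828.

P(DDoS attack | latency alert) ≈ 0.1828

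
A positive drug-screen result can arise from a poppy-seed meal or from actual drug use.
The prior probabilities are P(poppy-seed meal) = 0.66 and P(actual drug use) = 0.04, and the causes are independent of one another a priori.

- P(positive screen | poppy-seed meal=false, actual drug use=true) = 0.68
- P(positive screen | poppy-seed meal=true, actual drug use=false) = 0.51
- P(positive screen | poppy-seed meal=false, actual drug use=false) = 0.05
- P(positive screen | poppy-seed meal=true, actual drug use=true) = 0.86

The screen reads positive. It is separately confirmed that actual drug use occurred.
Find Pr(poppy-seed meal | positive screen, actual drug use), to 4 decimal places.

Pr(poppy-seed meal | positive screen, actual drug use) ≈ 0.7106

Weight on poppy-seed meal=true, given the evidence: 0.86×0.66 = 0.567600
Denominator P(positive screen | actual drug use): 0.68×0.34 + 0.86×0.66 = 0.798800
Posterior = 0.567600 / 0.798800 ≈ 0.7106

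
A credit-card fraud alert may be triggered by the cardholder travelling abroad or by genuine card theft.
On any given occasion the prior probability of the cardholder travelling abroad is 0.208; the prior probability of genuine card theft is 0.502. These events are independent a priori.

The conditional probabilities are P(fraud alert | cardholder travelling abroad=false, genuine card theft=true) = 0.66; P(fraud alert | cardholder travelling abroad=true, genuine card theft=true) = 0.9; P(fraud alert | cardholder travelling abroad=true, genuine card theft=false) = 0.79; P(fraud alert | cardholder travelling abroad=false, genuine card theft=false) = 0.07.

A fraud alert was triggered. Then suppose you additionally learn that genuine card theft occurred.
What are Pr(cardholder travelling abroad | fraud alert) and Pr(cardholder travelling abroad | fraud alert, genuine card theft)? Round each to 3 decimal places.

Pr(cardholder travelling abroad | fraud alert) ≈ 0.377; Pr(cardholder travelling abroad | fraud alert, genuine card theft) ≈ 0.264

Numerator (weight on configurations with cardholder travelling abroad): 0.081831 + 0.093974 = 0.175805
Denominator P(fraud alert): 0.07·0.792·0.498 + 0.66·0.792·0.502 + 0.79·0.208·0.498 + 0.9·0.208·0.502 = 0.465819
Posterior = 0.175805 / 0.465819 ≈ 0.377

Now also conditioning on genuine card theft=true:
Sum P(fraud alert|·) weighted by the priors over both values of cardholder travelling abroad:
  P(fraud alert | genuine card theft) = 0.66×0.792 + 0.9×0.208
        = 0.522720 + 0.187200 = 0.709920
Keeping only the cardholder travelling abroad-present terms gives 0.187200, so
  P(cardholder travelling abroad | fraud alert, genuine card theft) = 0.187200 / 0.709920 ≈ 0.264
The drop from 0.377 to 0.264 is the explaining-away (discounting) effect.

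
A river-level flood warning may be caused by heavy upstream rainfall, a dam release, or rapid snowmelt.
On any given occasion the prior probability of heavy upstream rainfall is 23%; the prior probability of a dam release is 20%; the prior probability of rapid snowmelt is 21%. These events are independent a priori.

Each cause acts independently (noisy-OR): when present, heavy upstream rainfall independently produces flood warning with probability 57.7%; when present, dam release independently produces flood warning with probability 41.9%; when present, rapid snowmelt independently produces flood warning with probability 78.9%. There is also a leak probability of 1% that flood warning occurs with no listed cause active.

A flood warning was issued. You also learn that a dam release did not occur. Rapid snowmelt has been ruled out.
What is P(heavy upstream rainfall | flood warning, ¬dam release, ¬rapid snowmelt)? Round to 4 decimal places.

P(heavy upstream rainfall | flood warning, ¬dam release, ¬rapid snowmelt) ≈ 0.9455

Under noisy-OR, P(flood warning | causes) = 1 − (1−0.01)·∏(1−qᵢ) over the active causes.
Enumerate both values of heavy upstream rainfall and weight by the priors:
  P(flood warning | ¬dam release, ¬rapid snowmelt) = 0.01×0.77 + 0.58123×0.23
        = 0.007700 + 0.133683 = 0.141383
Keeping only the heavy upstream rainfall-present terms gives 0.133683, so
  P(heavy upstream rainfall | flood warning, ¬dam release, ¬rapid snowmelt) = 0.133683 / 0.141383 ≈ 0.9455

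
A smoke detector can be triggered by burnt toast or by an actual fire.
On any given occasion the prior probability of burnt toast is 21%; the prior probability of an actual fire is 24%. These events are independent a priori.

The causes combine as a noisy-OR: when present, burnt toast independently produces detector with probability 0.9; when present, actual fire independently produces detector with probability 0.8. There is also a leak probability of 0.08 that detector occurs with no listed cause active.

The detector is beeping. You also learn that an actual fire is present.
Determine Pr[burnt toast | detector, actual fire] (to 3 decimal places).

Pr[burnt toast | detector, actual fire] ≈ 0.242

Under noisy-OR, P(detector | causes) = 1 − (1−0.08)·∏(1−qᵢ) over the active causes.
Sum P(detector|·) weighted by the priors over both values of burnt toast:
  P(detector | actual fire) = 0.816·0.79 + 0.9816·0.21
        = 0.644640 + 0.206136 = 0.850776
Keeping only the burnt toast-present terms gives 0.206136, so
  P(burnt toast | detector, actual fire) = 0.206136 / 0.850776 ≈ 0.242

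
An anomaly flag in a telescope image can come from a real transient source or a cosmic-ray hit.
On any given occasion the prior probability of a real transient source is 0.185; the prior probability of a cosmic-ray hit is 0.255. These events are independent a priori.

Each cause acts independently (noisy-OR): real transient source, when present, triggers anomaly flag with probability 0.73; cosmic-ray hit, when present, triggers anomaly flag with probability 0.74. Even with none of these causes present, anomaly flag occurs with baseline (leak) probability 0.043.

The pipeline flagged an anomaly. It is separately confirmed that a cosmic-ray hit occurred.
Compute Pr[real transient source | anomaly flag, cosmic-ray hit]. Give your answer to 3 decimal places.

Pr[real transient source | anomaly flag, cosmic-ray hit] ≈ 0.220

Under noisy-OR, P(anomaly flag | causes) = 1 − (1−0.043)·∏(1−qᵢ) over the active causes.
Sum P(anomaly flag|·) weighted by the priors over both values of real transient source:
  P(anomaly flag | cosmic-ray hit) = 0.75118×0.815 + 0.932819×0.185
        = 0.612212 + 0.172572 = 0.784784
Keeping only the real transient source-present terms gives 0.172572, so
  P(real transient source | anomaly flag, cosmic-ray hit) = 0.172572 / 0.784784 ≈ 0.220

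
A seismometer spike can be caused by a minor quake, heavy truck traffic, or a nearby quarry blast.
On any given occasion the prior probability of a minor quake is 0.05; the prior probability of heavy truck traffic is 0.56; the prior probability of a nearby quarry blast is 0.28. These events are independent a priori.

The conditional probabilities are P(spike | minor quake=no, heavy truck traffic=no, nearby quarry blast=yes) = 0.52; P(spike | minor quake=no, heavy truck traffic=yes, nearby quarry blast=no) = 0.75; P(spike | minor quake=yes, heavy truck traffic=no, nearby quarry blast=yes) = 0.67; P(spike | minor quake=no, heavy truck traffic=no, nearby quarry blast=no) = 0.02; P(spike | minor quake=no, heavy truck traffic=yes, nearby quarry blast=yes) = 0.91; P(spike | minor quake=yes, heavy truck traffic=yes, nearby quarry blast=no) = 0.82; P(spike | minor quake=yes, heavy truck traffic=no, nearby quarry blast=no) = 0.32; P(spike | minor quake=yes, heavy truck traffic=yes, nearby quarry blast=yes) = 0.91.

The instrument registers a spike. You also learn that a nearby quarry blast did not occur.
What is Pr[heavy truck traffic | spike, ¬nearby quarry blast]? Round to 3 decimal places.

Pr[heavy truck traffic | spike, ¬nearby quarry blast] ≈ 0.965

Sum P(spike|·) weighted by the priors over the 4 (minor quake, heavy truck traffic) configurations:
  P(spike | ¬nearby quarry blast) = 0.02×0.95×0.44 + 0.75×0.95×0.56 + 0.32×0.05×0.44 + 0.82×0.05×0.56
        = 0.008360 + 0.399000 + 0.007040 + 0.022960 = 0.437360
Configurations with heavy truck traffic contribute 0.421960, so
  P(heavy truck traffic | spike, ¬nearby quarry blast) = 0.421960 / 0.437360 ≈ 0.965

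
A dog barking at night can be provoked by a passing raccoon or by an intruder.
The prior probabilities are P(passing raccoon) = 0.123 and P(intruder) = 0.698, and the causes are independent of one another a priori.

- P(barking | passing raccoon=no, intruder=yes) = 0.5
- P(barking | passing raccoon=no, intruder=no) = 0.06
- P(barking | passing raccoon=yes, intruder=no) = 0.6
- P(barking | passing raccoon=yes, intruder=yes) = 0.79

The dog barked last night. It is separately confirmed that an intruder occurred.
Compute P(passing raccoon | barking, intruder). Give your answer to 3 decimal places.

Weight on passing raccoon=true, given the evidence: 0.79×0.123 = 0.097170
The normalizing constant is 0.5×0.877 + 0.79×0.123 = 0.535670
Posterior = 0.097170 / 0.535670 ≈ 0.181

P(passing raccoon | barking, intruder) ≈ 0.181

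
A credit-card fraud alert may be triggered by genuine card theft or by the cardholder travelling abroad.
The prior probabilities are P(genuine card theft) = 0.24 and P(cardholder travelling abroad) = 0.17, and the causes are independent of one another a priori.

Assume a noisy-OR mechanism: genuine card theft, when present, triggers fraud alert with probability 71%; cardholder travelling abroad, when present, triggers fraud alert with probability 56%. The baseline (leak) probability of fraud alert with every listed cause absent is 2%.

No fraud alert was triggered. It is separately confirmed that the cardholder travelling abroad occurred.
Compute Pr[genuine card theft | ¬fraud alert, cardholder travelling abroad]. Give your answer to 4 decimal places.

Pr[genuine card theft | ¬fraud alert, cardholder travelling abroad] ≈ 0.0839

Under noisy-OR, P(fraud alert | causes) = 1 − (1−0.02)·∏(1−qᵢ) over the active causes.
P(¬fraud alert | cardholder travelling abroad) = 0.4312×0.76 + 0.125048×0.24 = 0.327712 + 0.030012 = 0.357724
Of this, 0.030012 comes from 0.125048×0.24 (the genuine card theft=true cases).
So P(genuine card theft | ¬fraud alert, cardholder travelling abroad) = 0.030012/0.357724 ≈ 0.0839.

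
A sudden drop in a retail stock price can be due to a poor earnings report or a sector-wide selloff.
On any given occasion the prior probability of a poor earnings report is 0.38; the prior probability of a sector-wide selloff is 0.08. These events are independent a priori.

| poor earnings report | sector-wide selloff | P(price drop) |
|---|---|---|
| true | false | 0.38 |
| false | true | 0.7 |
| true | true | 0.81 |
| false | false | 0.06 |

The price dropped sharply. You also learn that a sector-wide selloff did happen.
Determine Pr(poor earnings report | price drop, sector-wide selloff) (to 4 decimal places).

P(price drop | sector-wide selloff) = 0.7·0.62 + 0.81·0.38 = 0.434000 + 0.307800 = 0.741800
Restricting to configurations with poor earnings report present: 0.81·0.38 = 0.307800.
P(poor earnings report | price drop, sector-wide selloff) = 0.307800 / 0.741800 ≈ 0.4149

Pr(poor earnings report | price drop, sector-wide selloff) ≈ 0.4149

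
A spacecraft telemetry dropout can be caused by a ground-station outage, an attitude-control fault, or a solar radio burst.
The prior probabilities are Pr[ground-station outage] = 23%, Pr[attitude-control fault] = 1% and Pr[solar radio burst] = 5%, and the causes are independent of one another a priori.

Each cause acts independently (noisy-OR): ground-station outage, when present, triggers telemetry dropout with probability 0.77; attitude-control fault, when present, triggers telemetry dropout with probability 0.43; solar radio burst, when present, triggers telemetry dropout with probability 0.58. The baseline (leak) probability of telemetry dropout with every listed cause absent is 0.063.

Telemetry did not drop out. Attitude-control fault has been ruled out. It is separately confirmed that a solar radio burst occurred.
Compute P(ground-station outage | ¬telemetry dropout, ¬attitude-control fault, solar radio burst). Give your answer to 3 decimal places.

P(ground-station outage | ¬telemetry dropout, ¬attitude-control fault, solar radio burst) ≈ 0.064

Under noisy-OR, P(telemetry dropout | causes) = 1 − (1−0.063)·∏(1−qᵢ) over the active causes.
For the numerator, keep only ground-station outage=true terms: 0.090514×0.23 = 0.020818
Normalizer over all consistent configurations: 0.39354×0.77 + 0.090514×0.23 = 0.323844
Posterior = 0.020818 / 0.323844 ≈ 0.064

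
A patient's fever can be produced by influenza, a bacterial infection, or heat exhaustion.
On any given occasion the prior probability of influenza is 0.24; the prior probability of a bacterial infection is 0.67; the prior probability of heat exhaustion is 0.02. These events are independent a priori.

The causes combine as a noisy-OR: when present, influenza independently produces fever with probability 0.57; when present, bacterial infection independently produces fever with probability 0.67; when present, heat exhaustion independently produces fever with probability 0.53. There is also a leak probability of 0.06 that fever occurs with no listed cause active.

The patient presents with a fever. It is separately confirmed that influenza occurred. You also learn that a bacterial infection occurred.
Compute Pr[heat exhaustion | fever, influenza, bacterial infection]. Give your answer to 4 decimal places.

Pr[heat exhaustion | fever, influenza, bacterial infection] ≈ 0.0216

Under noisy-OR, P(fever | causes) = 1 − (1−0.06)·∏(1−qᵢ) over the active causes.
P(fever | influenza, bacterial infection) = 0.866614*0.98 + 0.937309*0.02 = 0.849282 + 0.018746 = 0.868028
The heat exhaustion-present share is 0.937309*0.02 = 0.018746.
Hence the posterior is 0.018746/0.868028 ≈ 0.0216.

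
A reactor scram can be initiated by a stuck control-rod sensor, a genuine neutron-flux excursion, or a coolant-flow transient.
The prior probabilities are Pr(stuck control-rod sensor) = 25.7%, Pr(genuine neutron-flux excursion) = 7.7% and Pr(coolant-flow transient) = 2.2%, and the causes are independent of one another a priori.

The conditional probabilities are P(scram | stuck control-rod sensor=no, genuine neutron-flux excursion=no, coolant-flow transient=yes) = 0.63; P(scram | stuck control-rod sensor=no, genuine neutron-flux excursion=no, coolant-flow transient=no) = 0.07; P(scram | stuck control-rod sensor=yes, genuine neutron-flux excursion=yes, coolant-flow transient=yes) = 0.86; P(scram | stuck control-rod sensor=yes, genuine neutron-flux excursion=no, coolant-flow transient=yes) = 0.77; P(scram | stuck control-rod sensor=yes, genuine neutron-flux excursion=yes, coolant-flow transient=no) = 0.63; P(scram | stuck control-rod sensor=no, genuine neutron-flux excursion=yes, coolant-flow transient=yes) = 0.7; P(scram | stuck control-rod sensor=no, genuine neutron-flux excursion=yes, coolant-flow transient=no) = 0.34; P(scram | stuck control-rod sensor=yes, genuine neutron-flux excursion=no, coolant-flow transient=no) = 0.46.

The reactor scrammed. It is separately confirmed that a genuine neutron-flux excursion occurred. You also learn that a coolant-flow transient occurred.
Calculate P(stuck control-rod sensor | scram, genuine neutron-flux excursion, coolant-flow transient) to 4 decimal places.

Numerator (weight on configurations with stuck control-rod sensor): 0.86·0.257 = 0.221020
Denominator P(scram | genuine neutron-flux excursion, coolant-flow transient): 0.7·0.743 + 0.86·0.257 = 0.741120
P(stuck control-rod sensor | scram, genuine neutron-flux excursion, coolant-flow transient) = 0.221020/0.741120 ≈ 0.2982

P(stuck control-rod sensor | scram, genuine neutron-flux excursion, coolant-flow transient) ≈ 0.2982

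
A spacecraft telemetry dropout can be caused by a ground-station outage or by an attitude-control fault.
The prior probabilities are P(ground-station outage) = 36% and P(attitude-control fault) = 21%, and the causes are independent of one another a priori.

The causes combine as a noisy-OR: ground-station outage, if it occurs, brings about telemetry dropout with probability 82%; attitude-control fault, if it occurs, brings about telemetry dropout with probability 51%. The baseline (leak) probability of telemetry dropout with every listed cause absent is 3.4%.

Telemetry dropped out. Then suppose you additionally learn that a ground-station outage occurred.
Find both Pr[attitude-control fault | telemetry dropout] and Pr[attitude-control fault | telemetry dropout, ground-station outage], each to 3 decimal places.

Pr[attitude-control fault | telemetry dropout] ≈ 0.357; Pr[attitude-control fault | telemetry dropout, ground-station outage] ≈ 0.227

Under noisy-OR, P(telemetry dropout | causes) = 1 − (1−0.034)·∏(1−qᵢ) over the active causes.
Sum P(telemetry dropout|·) weighted by the priors over the 4 (ground-station outage, attitude-control fault) configurations:
  P(telemetry dropout) = 0.034×0.64×0.79 + 0.52666×0.64×0.21 + 0.82612×0.36×0.79 + 0.914799×0.36×0.21
        = 0.017190 + 0.070783 + 0.234949 + 0.069159 = 0.392081
Keeping only the attitude-control fault-present terms gives 0.139942, so
  P(attitude-control fault | telemetry dropout) = 0.139942 / 0.392081 ≈ 0.357

With the extra evidence:
P(telemetry dropout | ground-station outage) = 0.82612*0.79 + 0.914799*0.21 = 0.652635 + 0.192108 = 0.844743
The attitude-control fault-present share is 0.914799*0.21 = 0.192108.
Hence the posterior is 0.192108/0.844743 ≈ 0.227.
The drop from 0.357 to 0.227 is the explaining-away (discounting) effect.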